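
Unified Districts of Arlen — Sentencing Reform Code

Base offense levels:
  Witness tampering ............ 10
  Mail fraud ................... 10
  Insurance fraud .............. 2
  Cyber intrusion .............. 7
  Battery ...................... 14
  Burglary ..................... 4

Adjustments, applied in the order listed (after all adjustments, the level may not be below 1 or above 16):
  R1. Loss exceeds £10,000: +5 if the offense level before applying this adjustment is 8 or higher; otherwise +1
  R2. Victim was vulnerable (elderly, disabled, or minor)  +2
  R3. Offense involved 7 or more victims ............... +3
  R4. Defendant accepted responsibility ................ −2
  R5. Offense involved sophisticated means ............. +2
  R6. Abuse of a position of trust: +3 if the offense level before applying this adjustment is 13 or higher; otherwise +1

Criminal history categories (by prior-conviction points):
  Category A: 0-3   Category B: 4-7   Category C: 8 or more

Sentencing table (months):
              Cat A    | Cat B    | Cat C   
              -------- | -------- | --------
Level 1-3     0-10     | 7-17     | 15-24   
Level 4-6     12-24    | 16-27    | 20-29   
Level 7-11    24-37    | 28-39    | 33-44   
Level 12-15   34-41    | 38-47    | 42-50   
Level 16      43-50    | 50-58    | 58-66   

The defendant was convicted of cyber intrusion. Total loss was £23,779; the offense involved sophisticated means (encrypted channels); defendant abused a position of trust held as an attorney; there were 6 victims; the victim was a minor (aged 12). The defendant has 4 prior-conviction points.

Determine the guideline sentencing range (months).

Base offense level for cyber intrusion: 7.
R1 applies (level before this adjustment is 7 < 8, so +1): 7 + 1 = 8.
R2 applies: 8 + 2 = 10.
R5 applies: 10 + 2 = 12.
R6 applies (level before this adjustment is 12 < 13, so +1): 12 + 1 = 13.
Final offense level: 13.
Criminal history: 4 prior points → Category B (4-7).
Level 13 falls in the 12-15 band.
Grid: Level 12-15 × Category B = 38-47 months.

38-47 months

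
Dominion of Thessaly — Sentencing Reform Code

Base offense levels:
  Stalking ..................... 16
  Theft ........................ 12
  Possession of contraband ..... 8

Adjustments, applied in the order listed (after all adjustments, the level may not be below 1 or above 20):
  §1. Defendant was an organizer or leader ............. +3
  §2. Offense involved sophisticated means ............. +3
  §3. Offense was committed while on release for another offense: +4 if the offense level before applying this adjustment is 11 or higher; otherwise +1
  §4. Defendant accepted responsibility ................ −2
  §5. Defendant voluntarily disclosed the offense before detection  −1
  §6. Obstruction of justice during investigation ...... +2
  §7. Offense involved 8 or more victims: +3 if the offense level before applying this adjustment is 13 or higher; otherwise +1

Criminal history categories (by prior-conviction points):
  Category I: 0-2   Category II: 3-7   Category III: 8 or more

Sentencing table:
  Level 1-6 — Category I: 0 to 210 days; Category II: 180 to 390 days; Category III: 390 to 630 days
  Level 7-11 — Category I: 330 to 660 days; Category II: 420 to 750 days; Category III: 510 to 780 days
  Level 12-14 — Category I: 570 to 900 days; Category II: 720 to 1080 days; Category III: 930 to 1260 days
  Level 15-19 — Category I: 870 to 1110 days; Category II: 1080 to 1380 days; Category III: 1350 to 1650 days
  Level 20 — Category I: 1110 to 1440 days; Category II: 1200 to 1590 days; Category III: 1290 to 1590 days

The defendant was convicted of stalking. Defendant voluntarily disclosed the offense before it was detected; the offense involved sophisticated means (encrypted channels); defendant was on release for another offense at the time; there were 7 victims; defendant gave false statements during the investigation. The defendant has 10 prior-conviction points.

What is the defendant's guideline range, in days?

Base offense level for stalking: 16.
§2 applies: 16 + 3 = 19.
§3 applies (level before this adjustment is 19 ≥ 11, so +4): 19 + 4 = 23.
§5 applies: 23 − 1 = 22.
§6 applies: 22 + 2 = 24.
§7 does not apply.
Level 24 exceeds the maximum of 20; capped at 20.
Final offense level: 20.
Criminal history: 10 prior points → Category III (8+).
Level 20 falls in the 20 band.
Grid: Level 20 × Category III = 1290-1590 days.

1290-1590 days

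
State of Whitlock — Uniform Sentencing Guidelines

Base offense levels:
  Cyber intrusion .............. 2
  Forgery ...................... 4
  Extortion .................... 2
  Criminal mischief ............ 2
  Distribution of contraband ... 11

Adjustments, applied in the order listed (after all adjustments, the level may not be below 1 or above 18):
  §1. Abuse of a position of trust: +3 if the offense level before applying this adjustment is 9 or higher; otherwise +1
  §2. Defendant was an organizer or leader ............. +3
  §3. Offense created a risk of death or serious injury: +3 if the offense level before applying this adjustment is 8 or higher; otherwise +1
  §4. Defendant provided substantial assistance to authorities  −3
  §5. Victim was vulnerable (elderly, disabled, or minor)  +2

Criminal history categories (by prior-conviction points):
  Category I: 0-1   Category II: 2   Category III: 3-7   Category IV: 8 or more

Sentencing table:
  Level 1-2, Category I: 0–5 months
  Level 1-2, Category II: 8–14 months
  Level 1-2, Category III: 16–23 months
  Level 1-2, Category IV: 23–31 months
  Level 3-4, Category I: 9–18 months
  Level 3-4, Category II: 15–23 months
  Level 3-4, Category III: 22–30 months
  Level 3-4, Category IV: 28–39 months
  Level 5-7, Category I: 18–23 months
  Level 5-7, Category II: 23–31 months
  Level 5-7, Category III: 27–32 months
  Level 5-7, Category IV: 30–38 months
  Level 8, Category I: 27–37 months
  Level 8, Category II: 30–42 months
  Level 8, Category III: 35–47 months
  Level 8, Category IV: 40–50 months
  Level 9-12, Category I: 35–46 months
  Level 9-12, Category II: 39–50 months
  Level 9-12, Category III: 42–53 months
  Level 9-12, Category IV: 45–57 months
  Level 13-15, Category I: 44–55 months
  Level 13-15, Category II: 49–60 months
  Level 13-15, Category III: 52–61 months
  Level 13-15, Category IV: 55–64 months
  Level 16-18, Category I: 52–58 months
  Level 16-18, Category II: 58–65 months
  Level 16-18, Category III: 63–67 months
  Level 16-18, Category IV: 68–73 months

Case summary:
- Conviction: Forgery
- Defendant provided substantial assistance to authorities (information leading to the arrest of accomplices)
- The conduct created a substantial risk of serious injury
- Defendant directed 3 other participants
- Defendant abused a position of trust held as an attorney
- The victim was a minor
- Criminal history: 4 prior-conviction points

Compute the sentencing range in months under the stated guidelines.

42-53 months

Base offense level for forgery: 4.
§1 applies (level before this adjustment is 4 < 9, so +1): 4 + 1 = 5.
§2 applies: 5 + 3 = 8.
§3 applies (level before this adjustment is 8 ≥ 8, so +3): 8 + 3 = 11.
§4 applies: 11 − 3 = 8.
§5 applies: 8 + 2 = 10.
Final offense level: 10.
Criminal history: 4 prior points → Category III (3-7).
Level 10 falls in the 9-12 band.
Grid: Level 9-12 × Category III = 42-53 months.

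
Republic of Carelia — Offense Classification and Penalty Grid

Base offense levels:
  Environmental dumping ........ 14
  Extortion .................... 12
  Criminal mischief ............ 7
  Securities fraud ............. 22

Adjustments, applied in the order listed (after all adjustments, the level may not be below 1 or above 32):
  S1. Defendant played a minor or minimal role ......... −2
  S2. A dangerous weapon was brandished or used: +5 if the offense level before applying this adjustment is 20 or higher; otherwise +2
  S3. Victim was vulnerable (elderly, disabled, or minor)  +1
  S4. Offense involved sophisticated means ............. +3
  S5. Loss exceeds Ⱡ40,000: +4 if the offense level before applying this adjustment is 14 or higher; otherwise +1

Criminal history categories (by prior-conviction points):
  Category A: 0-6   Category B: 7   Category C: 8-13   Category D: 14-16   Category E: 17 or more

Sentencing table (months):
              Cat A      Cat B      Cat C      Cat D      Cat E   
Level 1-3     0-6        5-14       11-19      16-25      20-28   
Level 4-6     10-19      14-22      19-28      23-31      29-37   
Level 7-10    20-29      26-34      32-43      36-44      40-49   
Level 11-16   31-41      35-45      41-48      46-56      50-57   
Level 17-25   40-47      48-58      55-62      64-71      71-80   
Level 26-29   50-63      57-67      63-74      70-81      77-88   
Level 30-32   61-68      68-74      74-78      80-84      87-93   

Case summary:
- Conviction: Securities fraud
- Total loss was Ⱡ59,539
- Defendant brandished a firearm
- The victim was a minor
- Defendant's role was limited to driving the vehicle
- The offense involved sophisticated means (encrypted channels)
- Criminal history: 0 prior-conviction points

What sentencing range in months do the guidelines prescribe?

Base offense level for securities fraud: 22.
S1 applies: 22 − 2 = 20.
S2 applies (level before this adjustment is 20 ≥ 20, so +5): 20 + 5 = 25.
S3 applies: 25 + 1 = 26.
S4 applies: 26 + 3 = 29.
S5 applies (level before this adjustment is 29 ≥ 14, so +4): 29 + 4 = 33.
Level 33 exceeds the maximum of 32; capped at 32.
Final offense level: 32.
Criminal history: 0 prior points → Category A (0-6).
Level 32 falls in the 30-32 band.
Grid: Level 30-32 × Category A = 61-68 months.

61-68 months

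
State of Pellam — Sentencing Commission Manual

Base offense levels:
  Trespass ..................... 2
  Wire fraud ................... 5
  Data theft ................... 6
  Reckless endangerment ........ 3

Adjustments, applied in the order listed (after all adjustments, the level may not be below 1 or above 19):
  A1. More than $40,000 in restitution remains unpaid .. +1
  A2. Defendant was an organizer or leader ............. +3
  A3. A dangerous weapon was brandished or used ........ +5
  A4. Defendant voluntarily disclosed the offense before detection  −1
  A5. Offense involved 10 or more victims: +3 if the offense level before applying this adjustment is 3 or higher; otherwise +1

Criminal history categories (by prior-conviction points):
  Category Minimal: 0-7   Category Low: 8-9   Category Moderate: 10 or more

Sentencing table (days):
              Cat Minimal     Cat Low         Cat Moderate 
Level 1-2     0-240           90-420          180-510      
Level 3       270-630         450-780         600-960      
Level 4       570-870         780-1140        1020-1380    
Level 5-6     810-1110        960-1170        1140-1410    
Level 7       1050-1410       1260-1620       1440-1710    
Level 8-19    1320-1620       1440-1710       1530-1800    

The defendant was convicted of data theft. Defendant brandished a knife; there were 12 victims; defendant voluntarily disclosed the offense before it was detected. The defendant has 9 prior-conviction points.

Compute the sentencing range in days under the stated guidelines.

1440-1710 days

Base offense level for data theft: 6.
A3 applies: 6 + 5 = 11.
A4 applies: 11 − 1 = 10.
A5 applies (level before this adjustment is 10 ≥ 3, so +3): 10 + 3 = 13.
Final offense level: 13.
Criminal history: 9 prior points → Category Low (8-9).
Level 13 falls in the 8-19 band.
Grid: Level 8-19 × Category Low = 1440-1710 days.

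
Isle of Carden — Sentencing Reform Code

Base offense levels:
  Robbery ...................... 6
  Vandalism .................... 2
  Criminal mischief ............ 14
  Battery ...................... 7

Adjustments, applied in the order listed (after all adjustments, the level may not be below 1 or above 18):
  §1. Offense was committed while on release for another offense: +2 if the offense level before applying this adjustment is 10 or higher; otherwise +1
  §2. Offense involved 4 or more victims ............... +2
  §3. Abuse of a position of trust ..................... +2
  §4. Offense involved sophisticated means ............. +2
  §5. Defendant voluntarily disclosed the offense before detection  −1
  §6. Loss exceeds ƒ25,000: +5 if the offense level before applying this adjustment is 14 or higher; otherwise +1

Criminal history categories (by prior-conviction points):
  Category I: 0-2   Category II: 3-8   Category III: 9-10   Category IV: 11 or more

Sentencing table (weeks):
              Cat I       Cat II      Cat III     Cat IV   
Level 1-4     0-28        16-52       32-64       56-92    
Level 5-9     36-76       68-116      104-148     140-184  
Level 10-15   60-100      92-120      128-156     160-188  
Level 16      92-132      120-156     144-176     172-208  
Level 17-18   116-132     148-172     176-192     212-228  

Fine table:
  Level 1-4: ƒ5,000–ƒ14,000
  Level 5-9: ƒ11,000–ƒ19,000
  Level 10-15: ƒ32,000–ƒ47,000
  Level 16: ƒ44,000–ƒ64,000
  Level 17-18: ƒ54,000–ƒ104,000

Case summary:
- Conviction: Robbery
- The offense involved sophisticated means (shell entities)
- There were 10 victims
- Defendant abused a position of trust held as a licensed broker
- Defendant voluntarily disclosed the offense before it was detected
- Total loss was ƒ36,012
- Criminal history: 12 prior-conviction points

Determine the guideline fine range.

ƒ32,000–ƒ47,000

Base offense level for robbery: 6.
§1 does not apply.
§2 applies: 6 + 2 = 8.
§3 applies: 8 + 2 = 10.
§4 applies: 10 + 2 = 12.
§5 applies: 12 − 1 = 11.
§6 applies (level before this adjustment is 11 < 14, so +1): 11 + 1 = 12.
Final offense level: 12.
Level 12 falls in the 10-15 band.
Fine table: Level 10-15 → ƒ32,000–ƒ47,000.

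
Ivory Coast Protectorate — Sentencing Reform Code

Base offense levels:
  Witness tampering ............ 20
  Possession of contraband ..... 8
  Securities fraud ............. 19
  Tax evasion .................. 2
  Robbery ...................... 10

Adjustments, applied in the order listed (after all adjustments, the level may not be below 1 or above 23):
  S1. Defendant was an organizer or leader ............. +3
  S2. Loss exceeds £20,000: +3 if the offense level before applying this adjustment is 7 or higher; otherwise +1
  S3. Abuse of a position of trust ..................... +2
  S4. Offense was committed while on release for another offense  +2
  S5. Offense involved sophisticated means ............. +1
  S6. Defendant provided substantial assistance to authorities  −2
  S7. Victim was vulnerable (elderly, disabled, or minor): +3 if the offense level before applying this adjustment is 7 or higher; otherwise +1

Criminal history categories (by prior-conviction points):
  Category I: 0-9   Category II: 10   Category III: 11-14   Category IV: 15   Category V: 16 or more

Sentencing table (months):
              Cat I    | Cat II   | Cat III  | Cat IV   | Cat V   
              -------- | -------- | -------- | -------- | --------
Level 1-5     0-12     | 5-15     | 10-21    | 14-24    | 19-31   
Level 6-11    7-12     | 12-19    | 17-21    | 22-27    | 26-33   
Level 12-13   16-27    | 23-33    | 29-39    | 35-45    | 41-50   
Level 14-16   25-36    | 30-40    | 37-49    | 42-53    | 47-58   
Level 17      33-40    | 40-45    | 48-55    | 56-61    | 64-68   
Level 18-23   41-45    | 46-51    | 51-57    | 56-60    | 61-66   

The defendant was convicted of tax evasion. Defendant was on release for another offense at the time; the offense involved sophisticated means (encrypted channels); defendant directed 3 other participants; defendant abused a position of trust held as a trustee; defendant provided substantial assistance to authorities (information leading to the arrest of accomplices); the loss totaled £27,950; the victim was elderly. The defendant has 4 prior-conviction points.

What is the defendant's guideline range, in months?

Base offense level for tax evasion: 2.
S1 applies: 2 + 3 = 5.
S2 applies (level before this adjustment is 5 < 7, so +1): 5 + 1 = 6.
S3 applies: 6 + 2 = 8.
S4 applies: 8 + 2 = 10.
S5 applies: 10 + 1 = 11.
S6 applies: 11 − 2 = 9.
S7 applies (level before this adjustment is 9 ≥ 7, so +3): 9 + 3 = 12.
Final offense level: 12.
Criminal history: 4 prior points → Category I (0-9).
Level 12 falls in the 12-13 band.
Grid: Level 12-13 × Category I = 16-27 months.

16-27 months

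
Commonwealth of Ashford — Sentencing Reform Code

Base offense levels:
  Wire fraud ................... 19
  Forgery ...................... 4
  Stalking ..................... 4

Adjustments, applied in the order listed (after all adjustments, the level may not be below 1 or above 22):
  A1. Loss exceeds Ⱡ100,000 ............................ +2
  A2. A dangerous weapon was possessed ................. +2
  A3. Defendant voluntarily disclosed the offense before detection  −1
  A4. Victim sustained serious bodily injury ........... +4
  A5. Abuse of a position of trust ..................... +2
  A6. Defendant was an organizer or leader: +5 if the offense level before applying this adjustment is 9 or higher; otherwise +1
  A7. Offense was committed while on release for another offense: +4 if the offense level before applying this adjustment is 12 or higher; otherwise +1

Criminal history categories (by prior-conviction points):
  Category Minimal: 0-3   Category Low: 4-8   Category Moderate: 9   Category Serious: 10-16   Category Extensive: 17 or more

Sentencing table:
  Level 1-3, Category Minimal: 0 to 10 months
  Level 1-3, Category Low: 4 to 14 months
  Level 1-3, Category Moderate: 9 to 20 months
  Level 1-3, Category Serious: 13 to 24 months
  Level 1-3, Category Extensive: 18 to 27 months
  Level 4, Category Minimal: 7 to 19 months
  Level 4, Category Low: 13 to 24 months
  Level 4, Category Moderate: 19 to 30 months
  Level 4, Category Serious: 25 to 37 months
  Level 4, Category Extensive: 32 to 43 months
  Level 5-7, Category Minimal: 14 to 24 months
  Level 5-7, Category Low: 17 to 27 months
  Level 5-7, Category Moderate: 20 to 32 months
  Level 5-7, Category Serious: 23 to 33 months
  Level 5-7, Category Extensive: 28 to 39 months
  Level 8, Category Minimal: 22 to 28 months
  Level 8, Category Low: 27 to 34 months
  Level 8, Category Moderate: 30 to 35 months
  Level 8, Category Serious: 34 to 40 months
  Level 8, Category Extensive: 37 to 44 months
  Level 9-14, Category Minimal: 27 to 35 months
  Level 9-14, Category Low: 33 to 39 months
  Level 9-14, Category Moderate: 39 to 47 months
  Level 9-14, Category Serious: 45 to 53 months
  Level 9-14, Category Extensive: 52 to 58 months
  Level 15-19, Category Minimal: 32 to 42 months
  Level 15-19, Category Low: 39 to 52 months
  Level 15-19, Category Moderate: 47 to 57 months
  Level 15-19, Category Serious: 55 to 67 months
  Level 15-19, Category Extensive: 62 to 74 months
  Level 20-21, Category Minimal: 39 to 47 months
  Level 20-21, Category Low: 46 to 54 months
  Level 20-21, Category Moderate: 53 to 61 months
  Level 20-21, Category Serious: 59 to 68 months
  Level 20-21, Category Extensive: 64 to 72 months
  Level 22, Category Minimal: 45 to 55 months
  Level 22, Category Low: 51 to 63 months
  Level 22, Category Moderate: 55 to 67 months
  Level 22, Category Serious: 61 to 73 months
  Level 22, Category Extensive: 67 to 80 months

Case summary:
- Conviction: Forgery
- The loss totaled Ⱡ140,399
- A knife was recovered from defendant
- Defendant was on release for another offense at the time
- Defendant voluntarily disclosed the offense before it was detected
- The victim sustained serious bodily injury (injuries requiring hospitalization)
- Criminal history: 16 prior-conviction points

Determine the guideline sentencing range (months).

45-53 months

Base offense level for forgery: 4.
A1 applies: 4 + 2 = 6.
A2 applies: 6 + 2 = 8.
A3 applies: 8 − 1 = 7.
A4 applies: 7 + 4 = 11.
A5 does not apply.
A7 applies (level before this adjustment is 11 < 12, so +1): 11 + 1 = 12.
Final offense level: 12.
Criminal history: 16 prior points → Category Serious (10-16).
Level 12 falls in the 9-14 band.
Grid: Level 9-14 × Category Serious = 45-53 months.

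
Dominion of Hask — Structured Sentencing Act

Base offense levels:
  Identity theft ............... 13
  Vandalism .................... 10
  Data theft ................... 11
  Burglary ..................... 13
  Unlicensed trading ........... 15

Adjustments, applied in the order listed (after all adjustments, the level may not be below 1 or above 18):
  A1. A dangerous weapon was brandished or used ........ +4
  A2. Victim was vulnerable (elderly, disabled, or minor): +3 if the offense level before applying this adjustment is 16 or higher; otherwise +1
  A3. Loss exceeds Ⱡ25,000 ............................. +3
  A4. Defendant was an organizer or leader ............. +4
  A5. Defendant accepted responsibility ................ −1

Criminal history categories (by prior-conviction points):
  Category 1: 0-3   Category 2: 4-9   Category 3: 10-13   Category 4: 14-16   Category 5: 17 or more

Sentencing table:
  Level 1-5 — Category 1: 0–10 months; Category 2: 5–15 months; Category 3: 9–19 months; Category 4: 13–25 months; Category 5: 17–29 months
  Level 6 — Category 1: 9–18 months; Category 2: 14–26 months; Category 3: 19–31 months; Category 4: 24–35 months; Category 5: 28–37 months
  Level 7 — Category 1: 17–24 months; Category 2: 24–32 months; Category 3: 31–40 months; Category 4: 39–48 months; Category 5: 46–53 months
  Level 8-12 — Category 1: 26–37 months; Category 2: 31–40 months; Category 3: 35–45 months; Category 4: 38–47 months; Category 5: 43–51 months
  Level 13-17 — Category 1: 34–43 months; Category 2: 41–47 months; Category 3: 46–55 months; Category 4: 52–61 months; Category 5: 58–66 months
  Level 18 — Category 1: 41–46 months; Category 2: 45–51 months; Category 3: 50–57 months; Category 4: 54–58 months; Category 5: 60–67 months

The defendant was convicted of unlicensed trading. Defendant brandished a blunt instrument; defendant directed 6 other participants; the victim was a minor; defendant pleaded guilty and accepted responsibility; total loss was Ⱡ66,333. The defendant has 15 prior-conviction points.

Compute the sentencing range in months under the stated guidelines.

54-58 months

Base offense level for unlicensed trading: 15.
A1 applies: 15 + 4 = 19.
A2 applies (level before this adjustment is 19 ≥ 16, so +3): 19 + 3 = 22.
A3 applies: 22 + 3 = 25.
A4 applies: 25 + 4 = 29.
A5 applies: 29 − 1 = 28.
Level 28 exceeds the maximum of 18; capped at 18.
Final offense level: 18.
Criminal history: 15 prior points → Category 4 (14-16).
Level 18 falls in the 18 band.
Grid: Level 18 × Category 4 = 54-58 months.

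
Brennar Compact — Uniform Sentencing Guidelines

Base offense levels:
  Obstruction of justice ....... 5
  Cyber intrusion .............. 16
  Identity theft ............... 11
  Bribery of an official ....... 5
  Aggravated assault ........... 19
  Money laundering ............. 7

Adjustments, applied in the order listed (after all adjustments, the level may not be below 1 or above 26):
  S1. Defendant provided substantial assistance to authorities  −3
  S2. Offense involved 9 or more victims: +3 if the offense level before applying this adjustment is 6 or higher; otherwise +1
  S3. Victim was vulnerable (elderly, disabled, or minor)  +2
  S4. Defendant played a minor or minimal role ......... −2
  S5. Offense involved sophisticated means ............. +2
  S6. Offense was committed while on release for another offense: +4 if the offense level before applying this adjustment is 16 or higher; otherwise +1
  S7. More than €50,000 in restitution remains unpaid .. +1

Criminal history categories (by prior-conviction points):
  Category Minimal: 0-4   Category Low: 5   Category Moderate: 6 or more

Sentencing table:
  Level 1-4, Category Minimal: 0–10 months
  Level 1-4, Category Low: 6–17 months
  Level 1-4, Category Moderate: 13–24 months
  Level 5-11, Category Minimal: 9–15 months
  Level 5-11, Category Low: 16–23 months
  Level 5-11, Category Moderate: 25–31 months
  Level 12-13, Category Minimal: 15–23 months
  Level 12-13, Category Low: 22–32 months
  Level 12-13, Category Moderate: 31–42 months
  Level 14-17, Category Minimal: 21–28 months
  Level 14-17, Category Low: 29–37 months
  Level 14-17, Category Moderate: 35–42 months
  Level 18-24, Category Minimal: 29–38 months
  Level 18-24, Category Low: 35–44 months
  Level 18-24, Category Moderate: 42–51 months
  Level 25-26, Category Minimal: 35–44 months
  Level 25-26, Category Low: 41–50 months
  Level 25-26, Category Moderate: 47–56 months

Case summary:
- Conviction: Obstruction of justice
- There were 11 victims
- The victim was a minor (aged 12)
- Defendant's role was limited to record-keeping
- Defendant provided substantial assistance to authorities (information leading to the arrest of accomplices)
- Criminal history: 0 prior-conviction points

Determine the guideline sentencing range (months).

0-10 months

Base offense level for obstruction of justice: 5.
S1 applies: 5 − 3 = 2.
S2 applies (level before this adjustment is 2 < 6, so +1): 2 + 1 = 3.
S3 applies: 3 + 2 = 5.
S4 applies: 5 − 2 = 3.
S7 does not apply.
Final offense level: 3.
Criminal history: 0 prior points → Category Minimal (0-4).
Level 3 falls in the 1-4 band.
Grid: Level 1-4 × Category Minimal = 0-10 months.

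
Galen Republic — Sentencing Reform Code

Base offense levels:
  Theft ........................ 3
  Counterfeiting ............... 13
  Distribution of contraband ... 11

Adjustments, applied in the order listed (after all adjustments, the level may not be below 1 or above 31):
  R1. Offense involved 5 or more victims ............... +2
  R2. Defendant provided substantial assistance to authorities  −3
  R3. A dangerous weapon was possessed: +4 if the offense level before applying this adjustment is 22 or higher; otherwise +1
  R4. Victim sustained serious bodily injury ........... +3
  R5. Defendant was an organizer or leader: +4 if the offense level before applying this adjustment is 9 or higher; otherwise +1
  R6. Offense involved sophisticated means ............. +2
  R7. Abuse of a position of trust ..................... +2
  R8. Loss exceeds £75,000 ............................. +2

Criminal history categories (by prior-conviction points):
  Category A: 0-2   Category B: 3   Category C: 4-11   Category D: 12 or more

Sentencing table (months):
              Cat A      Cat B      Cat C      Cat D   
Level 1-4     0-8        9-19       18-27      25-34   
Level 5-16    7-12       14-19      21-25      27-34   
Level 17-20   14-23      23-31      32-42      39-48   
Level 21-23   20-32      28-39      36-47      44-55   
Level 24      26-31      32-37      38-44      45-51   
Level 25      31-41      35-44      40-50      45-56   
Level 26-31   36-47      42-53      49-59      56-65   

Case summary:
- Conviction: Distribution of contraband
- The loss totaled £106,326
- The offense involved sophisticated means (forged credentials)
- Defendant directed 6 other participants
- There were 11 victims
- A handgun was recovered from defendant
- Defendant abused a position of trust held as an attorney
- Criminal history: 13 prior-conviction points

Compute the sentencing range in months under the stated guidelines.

Base offense level for distribution of contraband: 11.
R1 applies: 11 + 2 = 13.
R2 does not apply.
R3 applies (level before this adjustment is 13 < 22, so +1): 13 + 1 = 14.
R5 applies (level before this adjustment is 14 ≥ 9, so +4): 14 + 4 = 18.
R6 applies: 18 + 2 = 20.
R7 applies: 20 + 2 = 22.
R8 applies: 22 + 2 = 24.
Final offense level: 24.
Criminal history: 13 prior points → Category D (12+).
Level 24 falls in the 24 band.
Grid: Level 24 × Category D = 45-51 months.

45-51 months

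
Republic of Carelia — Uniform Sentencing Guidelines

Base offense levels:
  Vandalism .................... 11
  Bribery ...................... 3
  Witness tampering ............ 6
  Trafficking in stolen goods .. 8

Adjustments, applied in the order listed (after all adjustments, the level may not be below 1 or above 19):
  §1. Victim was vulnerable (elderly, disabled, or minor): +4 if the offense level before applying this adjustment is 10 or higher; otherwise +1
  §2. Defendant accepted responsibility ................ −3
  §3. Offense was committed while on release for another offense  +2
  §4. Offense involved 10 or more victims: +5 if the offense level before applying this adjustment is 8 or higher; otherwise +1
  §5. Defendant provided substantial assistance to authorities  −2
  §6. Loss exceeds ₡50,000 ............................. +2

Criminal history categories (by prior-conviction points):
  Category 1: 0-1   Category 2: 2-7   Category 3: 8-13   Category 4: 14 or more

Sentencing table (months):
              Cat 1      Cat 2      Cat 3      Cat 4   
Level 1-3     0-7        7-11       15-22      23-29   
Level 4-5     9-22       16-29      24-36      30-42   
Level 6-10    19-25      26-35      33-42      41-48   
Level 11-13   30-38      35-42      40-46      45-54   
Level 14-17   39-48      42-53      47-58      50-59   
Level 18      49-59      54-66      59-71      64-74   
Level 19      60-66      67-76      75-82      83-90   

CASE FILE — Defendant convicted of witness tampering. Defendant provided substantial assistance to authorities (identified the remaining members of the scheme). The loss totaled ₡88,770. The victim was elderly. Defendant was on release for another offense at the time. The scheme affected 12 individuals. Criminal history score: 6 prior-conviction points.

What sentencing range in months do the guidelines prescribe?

42-53 months

Base offense level for witness tampering: 6.
§1 applies (level before this adjustment is 6 < 10, so +1): 6 + 1 = 7.
§3 applies: 7 + 2 = 9.
§4 applies (level before this adjustment is 9 ≥ 8, so +5): 9 + 5 = 14.
§5 applies: 14 − 2 = 12.
§6 applies: 12 + 2 = 14.
Final offense level: 14.
Criminal history: 6 prior points → Category 2 (2-7).
Level 14 falls in the 14-17 band.
Grid: Level 14-17 × Category 2 = 42-53 months.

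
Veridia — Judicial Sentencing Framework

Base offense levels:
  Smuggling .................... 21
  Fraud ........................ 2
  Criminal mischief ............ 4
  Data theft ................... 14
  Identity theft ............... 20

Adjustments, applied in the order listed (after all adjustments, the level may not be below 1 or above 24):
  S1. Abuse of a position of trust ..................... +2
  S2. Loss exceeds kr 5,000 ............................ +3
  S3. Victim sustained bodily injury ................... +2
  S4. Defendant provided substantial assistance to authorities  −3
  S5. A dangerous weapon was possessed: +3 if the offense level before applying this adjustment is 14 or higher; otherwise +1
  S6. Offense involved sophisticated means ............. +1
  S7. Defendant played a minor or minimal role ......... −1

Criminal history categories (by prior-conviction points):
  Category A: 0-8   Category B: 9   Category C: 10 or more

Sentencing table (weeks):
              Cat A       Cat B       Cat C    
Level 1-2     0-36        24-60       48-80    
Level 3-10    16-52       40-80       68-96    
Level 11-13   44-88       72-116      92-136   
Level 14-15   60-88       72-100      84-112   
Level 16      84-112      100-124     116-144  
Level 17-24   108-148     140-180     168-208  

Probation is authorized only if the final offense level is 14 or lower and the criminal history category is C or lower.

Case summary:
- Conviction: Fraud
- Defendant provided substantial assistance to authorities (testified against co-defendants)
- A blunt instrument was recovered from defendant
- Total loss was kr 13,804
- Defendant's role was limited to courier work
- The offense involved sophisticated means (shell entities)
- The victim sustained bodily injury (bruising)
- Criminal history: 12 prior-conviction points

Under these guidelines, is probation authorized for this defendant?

Yes

Base offense level for fraud: 2.
S1 does not apply.
S2 applies: 2 + 3 = 5.
S3 applies: 5 + 2 = 7.
S4 applies: 7 − 3 = 4.
S5 applies (level before this adjustment is 4 < 14, so +1): 4 + 1 = 5.
S6 applies: 5 + 1 = 6.
S7 applies: 6 − 1 = 5.
Final offense level: 5.
Criminal history: 12 prior points → Category C (10+).
Level 5 falls in the 3-10 band.
Grid: Level 3-10 × Category C = 68-96 weeks.
Probation check: level 5 ≤ 14 and category C ≤ C → eligible.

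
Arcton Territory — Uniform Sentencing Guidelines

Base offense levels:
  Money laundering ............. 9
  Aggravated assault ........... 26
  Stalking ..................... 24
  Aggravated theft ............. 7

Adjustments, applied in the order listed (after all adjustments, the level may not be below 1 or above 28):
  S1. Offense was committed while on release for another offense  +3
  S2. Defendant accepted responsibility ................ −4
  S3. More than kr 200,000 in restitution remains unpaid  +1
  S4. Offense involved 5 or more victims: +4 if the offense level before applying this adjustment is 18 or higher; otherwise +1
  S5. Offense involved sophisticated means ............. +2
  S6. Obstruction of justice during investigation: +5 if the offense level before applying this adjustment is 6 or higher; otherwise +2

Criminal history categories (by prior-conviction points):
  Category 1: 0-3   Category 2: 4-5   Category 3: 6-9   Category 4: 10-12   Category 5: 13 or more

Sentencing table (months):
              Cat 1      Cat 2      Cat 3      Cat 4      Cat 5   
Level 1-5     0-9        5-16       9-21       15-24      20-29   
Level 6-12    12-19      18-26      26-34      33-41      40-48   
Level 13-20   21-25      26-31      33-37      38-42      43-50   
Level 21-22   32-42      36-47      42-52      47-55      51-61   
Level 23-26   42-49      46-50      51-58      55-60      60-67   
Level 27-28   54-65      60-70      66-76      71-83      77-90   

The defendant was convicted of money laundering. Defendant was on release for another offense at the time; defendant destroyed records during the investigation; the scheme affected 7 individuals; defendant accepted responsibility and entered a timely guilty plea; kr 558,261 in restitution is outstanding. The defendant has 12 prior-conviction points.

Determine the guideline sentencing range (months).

38-42 months

Base offense level for money laundering: 9.
S1 applies: 9 + 3 = 12.
S2 applies: 12 − 4 = 8.
S3 applies: 8 + 1 = 9.
S4 applies (level before this adjustment is 9 < 18, so +1): 9 + 1 = 10.
S6 applies (level before this adjustment is 10 ≥ 6, so +5): 10 + 5 = 15.
Final offense level: 15.
Criminal history: 12 prior points → Category 4 (10-12).
Level 15 falls in the 13-20 band.
Grid: Level 13-20 × Category 4 = 38-42 months.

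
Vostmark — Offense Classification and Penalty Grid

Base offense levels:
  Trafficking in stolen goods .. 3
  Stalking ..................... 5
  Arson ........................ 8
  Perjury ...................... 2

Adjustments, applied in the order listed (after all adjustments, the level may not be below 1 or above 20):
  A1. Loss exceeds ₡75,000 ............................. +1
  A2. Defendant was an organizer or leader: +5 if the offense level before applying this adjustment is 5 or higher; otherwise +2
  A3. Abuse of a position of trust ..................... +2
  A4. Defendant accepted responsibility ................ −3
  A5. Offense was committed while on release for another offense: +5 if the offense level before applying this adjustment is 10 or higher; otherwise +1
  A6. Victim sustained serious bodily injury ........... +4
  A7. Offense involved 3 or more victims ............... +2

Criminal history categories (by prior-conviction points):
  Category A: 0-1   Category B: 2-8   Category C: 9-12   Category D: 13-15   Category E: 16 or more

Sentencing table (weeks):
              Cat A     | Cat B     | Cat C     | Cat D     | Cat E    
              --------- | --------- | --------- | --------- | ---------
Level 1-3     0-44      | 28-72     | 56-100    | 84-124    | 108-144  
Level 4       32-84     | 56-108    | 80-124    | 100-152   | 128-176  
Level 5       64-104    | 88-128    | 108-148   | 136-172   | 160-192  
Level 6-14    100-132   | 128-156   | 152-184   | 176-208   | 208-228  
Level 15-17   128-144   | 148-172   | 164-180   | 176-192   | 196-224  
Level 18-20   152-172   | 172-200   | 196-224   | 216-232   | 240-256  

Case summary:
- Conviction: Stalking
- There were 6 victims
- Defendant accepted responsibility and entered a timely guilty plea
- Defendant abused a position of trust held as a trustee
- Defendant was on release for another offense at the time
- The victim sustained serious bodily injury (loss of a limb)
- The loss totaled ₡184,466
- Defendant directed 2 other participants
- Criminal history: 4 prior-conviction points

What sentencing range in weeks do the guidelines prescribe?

172-200 weeks

Base offense level for stalking: 5.
A1 applies: 5 + 1 = 6.
A2 applies (level before this adjustment is 6 ≥ 5, so +5): 6 + 5 = 11.
A3 applies: 11 + 2 = 13.
A4 applies: 13 − 3 = 10.
A5 applies (level before this adjustment is 10 ≥ 10, so +5): 10 + 5 = 15.
A6 applies: 15 + 4 = 19.
A7 applies: 19 + 2 = 21.
Level 21 exceeds the maximum of 20; capped at 20.
Final offense level: 20.
Criminal history: 4 prior points → Category B (2-8).
Level 20 falls in the 18-20 band.
Grid: Level 18-20 × Category B = 172-200 weeks.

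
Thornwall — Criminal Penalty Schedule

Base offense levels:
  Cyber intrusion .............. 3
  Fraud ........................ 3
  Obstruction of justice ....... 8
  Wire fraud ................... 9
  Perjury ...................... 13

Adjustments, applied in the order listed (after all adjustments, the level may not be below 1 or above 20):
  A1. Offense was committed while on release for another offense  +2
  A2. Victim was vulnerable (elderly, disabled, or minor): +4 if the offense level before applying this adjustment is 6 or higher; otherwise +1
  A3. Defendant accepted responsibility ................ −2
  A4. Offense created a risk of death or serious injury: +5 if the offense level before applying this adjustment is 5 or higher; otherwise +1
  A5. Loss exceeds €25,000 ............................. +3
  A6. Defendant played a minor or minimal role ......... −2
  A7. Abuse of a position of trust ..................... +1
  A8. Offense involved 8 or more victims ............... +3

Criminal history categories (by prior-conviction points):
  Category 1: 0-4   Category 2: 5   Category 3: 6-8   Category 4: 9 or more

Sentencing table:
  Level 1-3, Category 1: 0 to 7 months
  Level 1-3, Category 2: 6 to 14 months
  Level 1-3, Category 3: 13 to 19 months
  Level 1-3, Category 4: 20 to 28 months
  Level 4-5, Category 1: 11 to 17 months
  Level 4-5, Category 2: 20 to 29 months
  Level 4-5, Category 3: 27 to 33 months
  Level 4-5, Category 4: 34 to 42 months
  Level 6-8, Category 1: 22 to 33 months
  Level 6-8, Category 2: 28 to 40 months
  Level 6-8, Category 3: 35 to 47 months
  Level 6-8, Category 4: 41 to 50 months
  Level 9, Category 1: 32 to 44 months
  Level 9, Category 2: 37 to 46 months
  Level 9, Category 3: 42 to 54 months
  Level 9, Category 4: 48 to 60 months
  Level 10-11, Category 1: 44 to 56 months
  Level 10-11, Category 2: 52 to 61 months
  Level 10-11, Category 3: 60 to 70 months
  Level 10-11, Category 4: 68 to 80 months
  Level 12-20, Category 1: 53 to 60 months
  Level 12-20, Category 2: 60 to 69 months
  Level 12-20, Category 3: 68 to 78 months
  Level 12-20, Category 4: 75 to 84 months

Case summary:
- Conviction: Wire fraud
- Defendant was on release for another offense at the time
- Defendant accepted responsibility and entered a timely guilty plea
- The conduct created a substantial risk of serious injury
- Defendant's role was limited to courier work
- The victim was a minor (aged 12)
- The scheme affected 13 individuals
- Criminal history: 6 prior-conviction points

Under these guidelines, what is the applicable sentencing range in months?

Base offense level for wire fraud: 9.
A1 applies: 9 + 2 = 11.
A2 applies (level before this adjustment is 11 ≥ 6, so +4): 11 + 4 = 15.
A3 applies: 15 − 2 = 13.
A4 applies (level before this adjustment is 13 ≥ 5, so +5): 13 + 5 = 18.
A6 applies: 18 − 2 = 16.
A8 applies: 16 + 3 = 19.
Final offense level: 19.
Criminal history: 6 prior points → Category 3 (6-8).
Level 19 falls in the 12-20 band.
Grid: Level 12-20 × Category 3 = 68-78 months.

68-78 months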